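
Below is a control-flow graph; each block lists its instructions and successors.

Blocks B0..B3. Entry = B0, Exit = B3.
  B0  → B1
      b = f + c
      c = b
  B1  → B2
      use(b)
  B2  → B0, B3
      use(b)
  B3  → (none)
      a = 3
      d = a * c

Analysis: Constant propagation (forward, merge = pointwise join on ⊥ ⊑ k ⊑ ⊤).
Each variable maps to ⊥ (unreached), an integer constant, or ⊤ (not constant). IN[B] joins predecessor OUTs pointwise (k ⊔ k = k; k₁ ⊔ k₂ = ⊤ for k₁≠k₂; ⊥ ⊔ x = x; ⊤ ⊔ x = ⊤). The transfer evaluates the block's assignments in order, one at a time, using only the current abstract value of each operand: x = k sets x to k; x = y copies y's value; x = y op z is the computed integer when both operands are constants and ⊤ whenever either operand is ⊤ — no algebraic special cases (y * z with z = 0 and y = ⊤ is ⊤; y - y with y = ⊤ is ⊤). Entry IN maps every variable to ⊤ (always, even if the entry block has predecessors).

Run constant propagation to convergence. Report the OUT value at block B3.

Answer: {a: 3, b: ⊤, c: ⊤, d: ⊤, e: ⊤, f: ⊤}

Trace:
Converged values:
  B0:   IN=(all ⊤)   OUT=(all ⊤)
  B1:   IN=(all ⊤)   OUT=(all ⊤)
  B2:   IN=(all ⊤)   OUT=(all ⊤)
  B3:   IN=(all ⊤)   OUT={a:3; rest ⊤}

Merge at B3: IN[B3] = OUT[B2] = {a: ⊤, b: ⊤, c: ⊤, d: ⊤, e: ⊤, f: ⊤}
Applying B3's transfer function to that IN value gives OUT[B3] (row B3 above).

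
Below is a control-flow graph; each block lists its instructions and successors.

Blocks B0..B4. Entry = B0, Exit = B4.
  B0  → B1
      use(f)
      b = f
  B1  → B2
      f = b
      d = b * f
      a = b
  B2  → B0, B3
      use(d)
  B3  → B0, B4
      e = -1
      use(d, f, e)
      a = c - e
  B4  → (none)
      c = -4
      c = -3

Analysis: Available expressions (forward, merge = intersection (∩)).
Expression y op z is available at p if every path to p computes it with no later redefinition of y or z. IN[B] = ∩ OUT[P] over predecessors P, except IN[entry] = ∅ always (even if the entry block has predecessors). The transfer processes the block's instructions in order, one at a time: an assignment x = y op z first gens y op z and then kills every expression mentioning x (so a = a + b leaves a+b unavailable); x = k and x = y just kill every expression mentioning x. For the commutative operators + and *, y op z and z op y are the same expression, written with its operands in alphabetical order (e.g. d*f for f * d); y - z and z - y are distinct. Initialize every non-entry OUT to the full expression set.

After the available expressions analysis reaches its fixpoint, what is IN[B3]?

Answer: {b*f}

Working:
Per-block solution:
  B0:  IN={}  OUT={}
  B1:  IN={}  OUT={b*f}
  B2:  IN={b*f}  OUT={b*f}
  B3:  IN={b*f}  OUT={b*f, c-e}
  B4:  IN={b*f, c-e}  OUT={b*f}

Merge at B3: IN[B3] = OUT[B2] = {b*f}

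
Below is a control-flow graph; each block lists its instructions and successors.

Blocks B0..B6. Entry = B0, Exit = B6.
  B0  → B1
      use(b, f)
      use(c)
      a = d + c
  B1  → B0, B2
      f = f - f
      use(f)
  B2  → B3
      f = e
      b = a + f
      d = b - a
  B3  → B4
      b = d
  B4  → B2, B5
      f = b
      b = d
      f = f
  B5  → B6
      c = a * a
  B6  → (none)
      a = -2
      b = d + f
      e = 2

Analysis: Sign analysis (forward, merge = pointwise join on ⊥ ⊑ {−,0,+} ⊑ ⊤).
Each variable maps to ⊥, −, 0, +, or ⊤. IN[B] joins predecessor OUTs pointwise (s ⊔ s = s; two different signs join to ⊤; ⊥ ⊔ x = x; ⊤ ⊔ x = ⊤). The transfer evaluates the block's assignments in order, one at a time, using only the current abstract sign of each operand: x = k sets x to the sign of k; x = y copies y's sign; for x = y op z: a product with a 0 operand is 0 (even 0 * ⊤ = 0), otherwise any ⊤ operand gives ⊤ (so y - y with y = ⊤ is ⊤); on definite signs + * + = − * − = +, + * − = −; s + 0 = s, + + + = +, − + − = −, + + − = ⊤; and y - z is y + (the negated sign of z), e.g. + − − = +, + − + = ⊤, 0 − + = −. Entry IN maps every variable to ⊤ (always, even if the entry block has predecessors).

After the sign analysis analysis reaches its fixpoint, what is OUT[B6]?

Converged values:
  B0:   IN=(all ⊤)   OUT=(all ⊤)
  B1:   IN=(all ⊤)   OUT=(all ⊤)
  B2:   IN=(all ⊤)   OUT=(all ⊤)
  B3:   IN=(all ⊤)   OUT=(all ⊤)
  B4:   IN=(all ⊤)   OUT=(all ⊤)
  B5:   IN=(all ⊤)   OUT=(all ⊤)
  B6:   IN=(all ⊤)   OUT={a:-, e:+; rest ⊤}

Merge at B6: IN[B6] = OUT[B5] = {a: ⊤, b: ⊤, c: ⊤, d: ⊤, e: ⊤, f: ⊤}
Applying B6's transfer function to that IN value gives OUT[B6] (row B6 above).

Answer: {a: -, b: ⊤, c: ⊤, d: ⊤, e: +, f: ⊤}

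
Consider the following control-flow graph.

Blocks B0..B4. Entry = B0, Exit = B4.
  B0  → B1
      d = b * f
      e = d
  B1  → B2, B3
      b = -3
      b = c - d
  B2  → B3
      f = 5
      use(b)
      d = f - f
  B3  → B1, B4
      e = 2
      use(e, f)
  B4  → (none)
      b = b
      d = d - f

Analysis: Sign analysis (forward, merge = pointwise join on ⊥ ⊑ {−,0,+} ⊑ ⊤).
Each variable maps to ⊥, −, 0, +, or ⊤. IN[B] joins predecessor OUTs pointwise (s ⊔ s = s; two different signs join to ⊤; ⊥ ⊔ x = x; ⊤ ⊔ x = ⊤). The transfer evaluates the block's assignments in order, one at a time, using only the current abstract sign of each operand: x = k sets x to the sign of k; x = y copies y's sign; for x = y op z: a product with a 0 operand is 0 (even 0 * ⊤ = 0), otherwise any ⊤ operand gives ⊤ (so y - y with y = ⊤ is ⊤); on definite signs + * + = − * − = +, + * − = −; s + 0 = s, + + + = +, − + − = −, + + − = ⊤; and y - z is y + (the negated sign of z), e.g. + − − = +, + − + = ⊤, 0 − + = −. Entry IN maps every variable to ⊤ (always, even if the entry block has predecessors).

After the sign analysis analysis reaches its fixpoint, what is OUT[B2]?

Answer: {a: ⊤, b: ⊤, c: ⊤, d: ⊤, e: ⊤, f: +}

Working:
Converged values:
  B0: | IN=(all ⊤) | OUT=(all ⊤)
  B1: | IN=(all ⊤) | OUT=(all ⊤)
  B2: | IN=(all ⊤) | OUT={f:+; rest ⊤}
  B3: | IN=(all ⊤) | OUT={e:+; rest ⊤}
  B4: | IN={e:+; rest ⊤} | OUT={e:+; rest ⊤}

Merge at B2: IN[B2] = OUT[B1] = {a: ⊤, b: ⊤, c: ⊤, d: ⊤, e: ⊤, f: ⊤}
Applying B2's transfer function to that IN value gives OUT[B2] (row B2 above).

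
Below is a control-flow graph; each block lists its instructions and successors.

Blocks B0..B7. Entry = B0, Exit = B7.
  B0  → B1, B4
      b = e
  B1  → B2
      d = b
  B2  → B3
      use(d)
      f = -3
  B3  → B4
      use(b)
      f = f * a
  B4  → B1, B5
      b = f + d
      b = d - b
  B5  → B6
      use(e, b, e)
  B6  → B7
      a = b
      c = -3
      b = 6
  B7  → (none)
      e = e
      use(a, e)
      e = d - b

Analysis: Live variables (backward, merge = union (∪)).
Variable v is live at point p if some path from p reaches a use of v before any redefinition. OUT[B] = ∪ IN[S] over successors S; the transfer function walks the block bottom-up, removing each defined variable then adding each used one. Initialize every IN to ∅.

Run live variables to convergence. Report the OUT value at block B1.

Converged values:
  B0:  IN={a, d, e, f}  OUT={a, b, d, e, f}
  B1:  IN={a, b, e}  OUT={a, b, d, e}
  B2:  IN={a, b, d, e}  OUT={a, b, d, e, f}
  B3:  IN={a, b, d, e, f}  OUT={a, d, e, f}
  B4:  IN={a, d, e, f}  OUT={a, b, d, e}
  B5:  IN={b, d, e}  OUT={b, d, e}
  B6:  IN={b, d, e}  OUT={a, b, d, e}
  B7:  IN={a, b, d, e}  OUT={}

Merge at B1: OUT[B1] = IN[B2] = {a, b, d, e}

Answer: {a, b, d, e}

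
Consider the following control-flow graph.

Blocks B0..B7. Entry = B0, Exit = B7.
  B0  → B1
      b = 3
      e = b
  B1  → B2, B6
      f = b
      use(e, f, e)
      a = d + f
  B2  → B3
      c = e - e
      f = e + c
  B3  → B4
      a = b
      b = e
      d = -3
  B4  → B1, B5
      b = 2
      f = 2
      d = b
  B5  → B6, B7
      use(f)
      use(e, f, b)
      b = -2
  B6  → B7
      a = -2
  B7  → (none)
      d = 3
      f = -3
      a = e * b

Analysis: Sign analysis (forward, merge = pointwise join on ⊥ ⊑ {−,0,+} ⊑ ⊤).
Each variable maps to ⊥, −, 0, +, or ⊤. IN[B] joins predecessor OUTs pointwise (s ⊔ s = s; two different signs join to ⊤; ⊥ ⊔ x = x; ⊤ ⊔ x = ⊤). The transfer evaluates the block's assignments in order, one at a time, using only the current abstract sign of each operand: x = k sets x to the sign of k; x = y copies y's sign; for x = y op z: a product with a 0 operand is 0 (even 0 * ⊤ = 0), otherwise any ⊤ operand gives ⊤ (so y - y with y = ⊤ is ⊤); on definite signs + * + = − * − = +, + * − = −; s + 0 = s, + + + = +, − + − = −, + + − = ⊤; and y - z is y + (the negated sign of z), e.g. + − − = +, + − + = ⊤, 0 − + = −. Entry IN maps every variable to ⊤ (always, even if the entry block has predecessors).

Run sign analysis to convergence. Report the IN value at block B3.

Answer: {a: ⊤, b: +, c: ⊤, d: ⊤, e: +, f: ⊤}

Derivation:
Per-block solution:
  B0:   IN=(all ⊤)   OUT={b:+, e:+; rest ⊤}
  B1:   IN={b:+, e:+; rest ⊤}   OUT={b:+, e:+, f:+; rest ⊤}
  B2:   IN={b:+, e:+, f:+; rest ⊤}   OUT={b:+, e:+; rest ⊤}
  B3:   IN={b:+, e:+; rest ⊤}   OUT={a:+, b:+, d:-, e:+; rest ⊤}
  B4:   IN={a:+, b:+, d:-, e:+; rest ⊤}   OUT={a:+, b:+, d:+, e:+, f:+; rest ⊤}
  B5:   IN={a:+, b:+, d:+, e:+, f:+; rest ⊤}   OUT={a:+, b:-, d:+, e:+, f:+; rest ⊤}
  B6:   IN={e:+, f:+; rest ⊤}   OUT={a:-, e:+, f:+; rest ⊤}
  B7:   IN={e:+, f:+; rest ⊤}   OUT={d:+, e:+, f:-; rest ⊤}

Merge at B3: IN[B3] = OUT[B2] = {a: ⊤, b: +, c: ⊤, d: ⊤, e: +, f: ⊤}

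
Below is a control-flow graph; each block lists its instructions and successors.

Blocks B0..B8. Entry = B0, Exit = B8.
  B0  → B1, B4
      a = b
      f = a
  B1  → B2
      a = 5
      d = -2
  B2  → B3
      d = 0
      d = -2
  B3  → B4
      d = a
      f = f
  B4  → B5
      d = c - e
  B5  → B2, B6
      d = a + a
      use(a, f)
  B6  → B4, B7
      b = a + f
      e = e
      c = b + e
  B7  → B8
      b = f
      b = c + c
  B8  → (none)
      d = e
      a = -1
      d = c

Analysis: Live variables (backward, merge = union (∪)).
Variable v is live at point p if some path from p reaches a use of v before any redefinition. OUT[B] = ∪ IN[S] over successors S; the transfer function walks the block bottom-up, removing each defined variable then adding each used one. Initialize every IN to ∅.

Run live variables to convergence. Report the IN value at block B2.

Converged values:
  B0:  IN={b, c, e}  OUT={a, c, e, f}
  B1:  IN={c, e, f}  OUT={a, c, e, f}
  B2:  IN={a, c, e, f}  OUT={a, c, e, f}
  B3:  IN={a, c, e, f}  OUT={a, c, e, f}
  B4:  IN={a, c, e, f}  OUT={a, c, e, f}
  B5:  IN={a, c, e, f}  OUT={a, c, e, f}
  B6:  IN={a, e, f}  OUT={a, c, e, f}
  B7:  IN={c, e, f}  OUT={c, e}
  B8:  IN={c, e}  OUT={}

Merge at B2: OUT[B2] = IN[B3] = {a, c, e, f}
Applying B2's transfer function to that OUT value gives IN[B2] (row B2 above).

Answer: {a, c, e, f}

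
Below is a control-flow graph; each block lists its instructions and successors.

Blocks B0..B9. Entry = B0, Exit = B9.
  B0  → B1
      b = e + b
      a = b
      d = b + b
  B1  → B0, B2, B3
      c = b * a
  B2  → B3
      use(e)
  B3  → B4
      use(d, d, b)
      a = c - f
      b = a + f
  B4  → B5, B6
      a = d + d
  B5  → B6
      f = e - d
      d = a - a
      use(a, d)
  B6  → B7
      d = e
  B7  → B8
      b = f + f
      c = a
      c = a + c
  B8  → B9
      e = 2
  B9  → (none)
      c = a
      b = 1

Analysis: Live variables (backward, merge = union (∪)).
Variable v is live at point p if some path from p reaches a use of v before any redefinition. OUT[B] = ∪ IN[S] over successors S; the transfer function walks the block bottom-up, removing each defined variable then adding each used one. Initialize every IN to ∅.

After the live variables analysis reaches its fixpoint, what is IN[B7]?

Answer: {a, f}

Working:
Per-block solution:
  B0:   IN={b, e, f}   OUT={a, b, d, e, f}
  B1:   IN={a, b, d, e, f}   OUT={b, c, d, e, f}
  B2:   IN={b, c, d, e, f}   OUT={b, c, d, e, f}
  B3:   IN={b, c, d, e, f}   OUT={d, e, f}
  B4:   IN={d, e, f}   OUT={a, d, e, f}
  B5:   IN={a, d, e}   OUT={a, e, f}
  B6:   IN={a, e, f}   OUT={a, f}
  B7:   IN={a, f}   OUT={a}
  B8:   IN={a}   OUT={a}
  B9:   IN={a}   OUT={}

Merge at B7: OUT[B7] = IN[B8] = {a}
Applying B7's transfer function to that OUT value gives IN[B7] (row B7 above).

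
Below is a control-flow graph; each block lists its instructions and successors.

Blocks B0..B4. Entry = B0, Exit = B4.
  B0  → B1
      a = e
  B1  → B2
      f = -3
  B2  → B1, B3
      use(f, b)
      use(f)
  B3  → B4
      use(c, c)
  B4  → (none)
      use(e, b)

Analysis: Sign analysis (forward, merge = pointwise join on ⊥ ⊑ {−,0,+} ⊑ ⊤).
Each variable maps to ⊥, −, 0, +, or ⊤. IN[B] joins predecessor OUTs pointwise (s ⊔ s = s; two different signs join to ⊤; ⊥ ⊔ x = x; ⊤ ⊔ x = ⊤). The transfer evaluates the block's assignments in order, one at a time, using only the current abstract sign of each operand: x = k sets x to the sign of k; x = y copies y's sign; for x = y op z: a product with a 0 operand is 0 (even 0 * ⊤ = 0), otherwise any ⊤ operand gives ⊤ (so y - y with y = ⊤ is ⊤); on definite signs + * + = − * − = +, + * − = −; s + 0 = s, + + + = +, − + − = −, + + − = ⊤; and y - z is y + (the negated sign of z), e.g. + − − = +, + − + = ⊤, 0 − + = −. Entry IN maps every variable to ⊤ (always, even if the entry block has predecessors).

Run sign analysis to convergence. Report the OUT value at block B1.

Answer: {a: ⊤, b: ⊤, c: ⊤, d: ⊤, e: ⊤, f: -}

Trace:
Per-block solution:
  B0: | IN=(all ⊤) | OUT=(all ⊤)
  B1: | IN=(all ⊤) | OUT={f:-; rest ⊤}
  B2: | IN={f:-; rest ⊤} | OUT={f:-; rest ⊤}
  B3: | IN={f:-; rest ⊤} | OUT={f:-; rest ⊤}
  B4: | IN={f:-; rest ⊤} | OUT={f:-; rest ⊤}

Merge at B1: IN[B1] = OUT[B0] ⊔ OUT[B2] = {a: ⊤, b: ⊤, c: ⊤, d: ⊤, e: ⊤, f: ⊤}
Applying B1's transfer function to that IN value gives OUT[B1] (row B1 above).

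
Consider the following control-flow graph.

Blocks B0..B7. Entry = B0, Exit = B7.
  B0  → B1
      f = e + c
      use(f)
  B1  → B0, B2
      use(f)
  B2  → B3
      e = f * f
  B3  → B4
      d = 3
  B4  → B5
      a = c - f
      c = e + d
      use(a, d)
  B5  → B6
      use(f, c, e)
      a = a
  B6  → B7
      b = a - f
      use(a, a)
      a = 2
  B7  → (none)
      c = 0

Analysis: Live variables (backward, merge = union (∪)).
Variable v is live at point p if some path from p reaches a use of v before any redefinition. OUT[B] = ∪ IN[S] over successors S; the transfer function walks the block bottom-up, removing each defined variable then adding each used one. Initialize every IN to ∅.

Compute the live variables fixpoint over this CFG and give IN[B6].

Answer: {a, f}

Derivation:
Converged values:
  B0:   IN={c, e}   OUT={c, e, f}
  B1:   IN={c, e, f}   OUT={c, e, f}
  B2:   IN={c, f}   OUT={c, e, f}
  B3:   IN={c, e, f}   OUT={c, d, e, f}
  B4:   IN={c, d, e, f}   OUT={a, c, e, f}
  B5:   IN={a, c, e, f}   OUT={a, f}
  B6:   IN={a, f}   OUT={}
  B7:   IN={}   OUT={}

Merge at B6: OUT[B6] = IN[B7] = {}
Applying B6's transfer function to that OUT value gives IN[B6] (row B6 above).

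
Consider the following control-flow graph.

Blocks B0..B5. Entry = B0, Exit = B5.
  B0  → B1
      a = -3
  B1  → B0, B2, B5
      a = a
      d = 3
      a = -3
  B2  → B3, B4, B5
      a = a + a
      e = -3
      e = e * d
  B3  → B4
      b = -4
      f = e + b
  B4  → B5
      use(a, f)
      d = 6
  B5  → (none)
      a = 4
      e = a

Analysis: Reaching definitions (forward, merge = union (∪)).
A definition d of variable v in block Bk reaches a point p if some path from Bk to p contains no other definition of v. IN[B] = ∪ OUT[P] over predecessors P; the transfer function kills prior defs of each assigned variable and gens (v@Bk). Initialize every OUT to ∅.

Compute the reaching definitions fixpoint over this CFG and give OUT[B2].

Fixpoint table:
  B0: | IN={a@B1, d@B1} | OUT={a@B0, d@B1}
  B1: | IN={a@B0, d@B1} | OUT={a@B1, d@B1}
  B2: | IN={a@B1, d@B1} | OUT={a@B2, d@B1, e@B2}
  B3: | IN={a@B2, d@B1, e@B2} | OUT={a@B2, b@B3, d@B1, e@B2, f@B3}
  B4: | IN={a@B2, b@B3, d@B1, e@B2, f@B3} | OUT={a@B2, b@B3, d@B4, e@B2, f@B3}
  B5: | IN={a@B1, a@B2, b@B3, d@B1, d@B4, e@B2, f@B3} | OUT={a@B5, b@B3, d@B1, d@B4, e@B5, f@B3}

Merge at B2: IN[B2] = OUT[B1] = {a@B1, d@B1}
Applying B2's transfer function to that IN value gives OUT[B2] (row B2 above).

Answer: {a@B2, d@B1, e@B2}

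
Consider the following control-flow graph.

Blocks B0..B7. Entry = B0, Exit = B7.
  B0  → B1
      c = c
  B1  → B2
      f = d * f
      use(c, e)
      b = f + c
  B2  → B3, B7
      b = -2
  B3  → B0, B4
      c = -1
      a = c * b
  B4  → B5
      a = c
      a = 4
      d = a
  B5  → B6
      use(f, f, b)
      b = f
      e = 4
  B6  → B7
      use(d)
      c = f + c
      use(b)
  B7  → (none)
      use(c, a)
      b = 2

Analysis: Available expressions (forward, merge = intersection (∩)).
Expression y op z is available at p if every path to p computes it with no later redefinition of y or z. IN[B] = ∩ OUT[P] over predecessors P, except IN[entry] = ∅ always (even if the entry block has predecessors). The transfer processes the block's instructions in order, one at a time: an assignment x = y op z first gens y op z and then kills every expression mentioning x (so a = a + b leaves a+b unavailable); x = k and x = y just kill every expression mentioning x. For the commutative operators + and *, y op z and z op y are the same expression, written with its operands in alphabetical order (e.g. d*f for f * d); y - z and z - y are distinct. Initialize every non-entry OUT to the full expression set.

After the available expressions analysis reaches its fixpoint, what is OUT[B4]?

Per-block solution:
  B0:   IN={}   OUT={}
  B1:   IN={}   OUT={c+f}
  B2:   IN={c+f}   OUT={c+f}
  B3:   IN={c+f}   OUT={b*c}
  B4:   IN={b*c}   OUT={b*c}
  B5:   IN={b*c}   OUT={}
  B6:   IN={}   OUT={}
  B7:   IN={}   OUT={}

Merge at B4: IN[B4] = OUT[B3] = {b*c}
Applying B4's transfer function to that IN value gives OUT[B4] (row B4 above).

Answer: {b*c}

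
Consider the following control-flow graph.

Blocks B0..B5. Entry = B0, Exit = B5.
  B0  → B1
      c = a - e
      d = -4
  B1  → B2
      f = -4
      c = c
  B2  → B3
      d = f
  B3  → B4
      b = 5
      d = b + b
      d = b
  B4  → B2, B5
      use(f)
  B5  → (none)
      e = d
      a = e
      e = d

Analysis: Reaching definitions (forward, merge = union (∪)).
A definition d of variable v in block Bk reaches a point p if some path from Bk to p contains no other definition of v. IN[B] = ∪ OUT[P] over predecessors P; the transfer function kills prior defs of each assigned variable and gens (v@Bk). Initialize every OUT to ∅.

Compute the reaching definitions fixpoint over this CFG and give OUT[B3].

Answer: {b@B3, c@B1, d@B3, f@B1}

Derivation:
Converged values:
  B0:  IN={}  OUT={c@B0, d@B0}
  B1:  IN={c@B0, d@B0}  OUT={c@B1, d@B0, f@B1}
  B2:  IN={b@B3, c@B1, d@B0, d@B3, f@B1}  OUT={b@B3, c@B1, d@B2, f@B1}
  B3:  IN={b@B3, c@B1, d@B2, f@B1}  OUT={b@B3, c@B1, d@B3, f@B1}
  B4:  IN={b@B3, c@B1, d@B3, f@B1}  OUT={b@B3, c@B1, d@B3, f@B1}
  B5:  IN={b@B3, c@B1, d@B3, f@B1}  OUT={a@B5, b@B3, c@B1, d@B3, e@B5, f@B1}

Merge at B3: IN[B3] = OUT[B2] = {b@B3, c@B1, d@B2, f@B1}
Applying B3's transfer function to that IN value gives OUT[B3] (row B3 above).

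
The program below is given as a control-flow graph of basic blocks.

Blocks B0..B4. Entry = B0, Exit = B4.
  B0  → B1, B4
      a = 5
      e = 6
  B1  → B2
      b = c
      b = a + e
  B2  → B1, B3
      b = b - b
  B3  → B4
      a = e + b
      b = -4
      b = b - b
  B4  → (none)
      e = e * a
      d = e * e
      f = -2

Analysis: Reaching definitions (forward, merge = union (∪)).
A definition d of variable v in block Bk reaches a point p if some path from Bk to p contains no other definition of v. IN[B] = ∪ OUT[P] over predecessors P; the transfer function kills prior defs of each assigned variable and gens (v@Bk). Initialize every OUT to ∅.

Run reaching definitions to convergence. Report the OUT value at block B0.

Fixpoint table:
  B0: | IN={} | OUT={a@B0, e@B0}
  B1: | IN={a@B0, b@B2, e@B0} | OUT={a@B0, b@B1, e@B0}
  B2: | IN={a@B0, b@B1, e@B0} | OUT={a@B0, b@B2, e@B0}
  B3: | IN={a@B0, b@B2, e@B0} | OUT={a@B3, b@B3, e@B0}
  B4: | IN={a@B0, a@B3, b@B3, e@B0} | OUT={a@B0, a@B3, b@B3, d@B4, e@B4, f@B4}

B0 is the boundary node: IN[B0] = {}
Applying B0's transfer function to that IN value gives OUT[B0] (row B0 above).

Answer: {a@B0, e@B0}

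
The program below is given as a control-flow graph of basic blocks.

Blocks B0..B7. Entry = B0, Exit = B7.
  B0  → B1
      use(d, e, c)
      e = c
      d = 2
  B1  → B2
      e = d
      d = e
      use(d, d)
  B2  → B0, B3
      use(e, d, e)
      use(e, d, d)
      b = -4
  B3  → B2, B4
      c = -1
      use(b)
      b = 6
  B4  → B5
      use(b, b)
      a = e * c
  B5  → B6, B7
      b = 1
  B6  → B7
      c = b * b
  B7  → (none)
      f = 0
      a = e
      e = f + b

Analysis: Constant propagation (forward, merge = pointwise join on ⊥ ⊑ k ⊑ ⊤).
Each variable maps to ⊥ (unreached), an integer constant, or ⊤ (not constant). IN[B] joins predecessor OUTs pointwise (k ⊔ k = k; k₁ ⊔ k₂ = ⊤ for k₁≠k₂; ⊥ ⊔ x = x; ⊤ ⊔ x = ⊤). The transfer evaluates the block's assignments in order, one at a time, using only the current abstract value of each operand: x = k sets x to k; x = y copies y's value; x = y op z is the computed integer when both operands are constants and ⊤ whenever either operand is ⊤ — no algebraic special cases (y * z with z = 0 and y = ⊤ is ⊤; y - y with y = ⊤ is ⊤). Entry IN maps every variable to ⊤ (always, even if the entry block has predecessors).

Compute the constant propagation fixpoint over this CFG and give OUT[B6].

Answer: {a: -2, b: 1, c: 1, d: 2, e: 2, f: ⊤}

Trace:
Converged values:
  B0:   IN=(all ⊤)   OUT={d:2; rest ⊤}
  B1:   IN={d:2; rest ⊤}   OUT={d:2, e:2; rest ⊤}
  B2:   IN={d:2, e:2; rest ⊤}   OUT={b:-4, d:2, e:2; rest ⊤}
  B3:   IN={b:-4, d:2, e:2; rest ⊤}   OUT={b:6, c:-1, d:2, e:2; rest ⊤}
  B4:   IN={b:6, c:-1, d:2, e:2; rest ⊤}   OUT={a:-2, b:6, c:-1, d:2, e:2; rest ⊤}
  B5:   IN={a:-2, b:6, c:-1, d:2, e:2; rest ⊤}   OUT={a:-2, b:1, c:-1, d:2, e:2; rest ⊤}
  B6:   IN={a:-2, b:1, c:-1, d:2, e:2; rest ⊤}   OUT={a:-2, b:1, c:1, d:2, e:2; rest ⊤}
  B7:   IN={a:-2, b:1, d:2, e:2; rest ⊤}   OUT={a:2, b:1, d:2, e:1, f:0; rest ⊤}

Merge at B6: IN[B6] = OUT[B5] = {a: -2, b: 1, c: -1, d: 2, e: 2, f: ⊤}
Applying B6's transfer function to that IN value gives OUT[B6] (row B6 above).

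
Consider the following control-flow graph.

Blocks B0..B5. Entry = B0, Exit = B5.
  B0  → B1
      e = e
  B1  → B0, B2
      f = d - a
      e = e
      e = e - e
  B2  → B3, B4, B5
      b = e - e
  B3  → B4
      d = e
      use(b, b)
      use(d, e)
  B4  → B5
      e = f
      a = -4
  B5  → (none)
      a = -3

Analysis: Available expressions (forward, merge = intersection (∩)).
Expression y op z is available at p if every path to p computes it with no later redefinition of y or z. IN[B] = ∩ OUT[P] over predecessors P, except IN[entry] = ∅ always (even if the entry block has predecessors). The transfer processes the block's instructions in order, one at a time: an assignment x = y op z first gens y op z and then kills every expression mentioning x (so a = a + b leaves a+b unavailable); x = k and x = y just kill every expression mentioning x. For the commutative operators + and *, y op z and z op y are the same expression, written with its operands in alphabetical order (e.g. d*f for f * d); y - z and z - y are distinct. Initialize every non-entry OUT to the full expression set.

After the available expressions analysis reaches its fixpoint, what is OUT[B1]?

Converged values:
  B0:   IN={}   OUT={}
  B1:   IN={}   OUT={d-a}
  B2:   IN={d-a}   OUT={d-a, e-e}
  B3:   IN={d-a, e-e}   OUT={e-e}
  B4:   IN={e-e}   OUT={}
  B5:   IN={}   OUT={}

Merge at B1: IN[B1] = OUT[B0] = {}
Applying B1's transfer function to that IN value gives OUT[B1] (row B1 above).

Answer: {d-a}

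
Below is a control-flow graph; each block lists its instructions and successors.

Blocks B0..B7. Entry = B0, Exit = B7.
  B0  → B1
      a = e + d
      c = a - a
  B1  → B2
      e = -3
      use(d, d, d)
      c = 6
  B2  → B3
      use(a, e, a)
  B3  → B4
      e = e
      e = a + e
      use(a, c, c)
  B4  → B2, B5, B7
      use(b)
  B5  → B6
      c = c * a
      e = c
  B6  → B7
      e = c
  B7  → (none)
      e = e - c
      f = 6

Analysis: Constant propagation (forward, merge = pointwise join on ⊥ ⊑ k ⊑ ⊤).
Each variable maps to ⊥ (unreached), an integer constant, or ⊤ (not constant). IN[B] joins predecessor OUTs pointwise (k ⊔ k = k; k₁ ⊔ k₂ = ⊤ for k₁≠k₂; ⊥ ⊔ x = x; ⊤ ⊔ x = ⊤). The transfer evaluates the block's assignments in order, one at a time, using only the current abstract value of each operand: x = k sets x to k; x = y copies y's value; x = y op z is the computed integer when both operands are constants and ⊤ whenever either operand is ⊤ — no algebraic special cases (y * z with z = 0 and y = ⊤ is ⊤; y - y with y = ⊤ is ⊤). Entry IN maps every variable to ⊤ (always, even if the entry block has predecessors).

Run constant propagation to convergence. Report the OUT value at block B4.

Answer: {a: ⊤, b: ⊤, c: 6, d: ⊤, e: ⊤, f: ⊤}

Trace:
Converged values:
  B0: | IN=(all ⊤) | OUT=(all ⊤)
  B1: | IN=(all ⊤) | OUT={c:6, e:-3; rest ⊤}
  B2: | IN={c:6; rest ⊤} | OUT={c:6; rest ⊤}
  B3: | IN={c:6; rest ⊤} | OUT={c:6; rest ⊤}
  B4: | IN={c:6; rest ⊤} | OUT={c:6; rest ⊤}
  B5: | IN={c:6; rest ⊤} | OUT=(all ⊤)
  B6: | IN=(all ⊤) | OUT=(all ⊤)
  B7: | IN=(all ⊤) | OUT={f:6; rest ⊤}

Merge at B4: IN[B4] = OUT[B3] = {a: ⊤, b: ⊤, c: 6, d: ⊤, e: ⊤, f: ⊤}
Applying B4's transfer function to that IN value gives OUT[B4] (row B4 above).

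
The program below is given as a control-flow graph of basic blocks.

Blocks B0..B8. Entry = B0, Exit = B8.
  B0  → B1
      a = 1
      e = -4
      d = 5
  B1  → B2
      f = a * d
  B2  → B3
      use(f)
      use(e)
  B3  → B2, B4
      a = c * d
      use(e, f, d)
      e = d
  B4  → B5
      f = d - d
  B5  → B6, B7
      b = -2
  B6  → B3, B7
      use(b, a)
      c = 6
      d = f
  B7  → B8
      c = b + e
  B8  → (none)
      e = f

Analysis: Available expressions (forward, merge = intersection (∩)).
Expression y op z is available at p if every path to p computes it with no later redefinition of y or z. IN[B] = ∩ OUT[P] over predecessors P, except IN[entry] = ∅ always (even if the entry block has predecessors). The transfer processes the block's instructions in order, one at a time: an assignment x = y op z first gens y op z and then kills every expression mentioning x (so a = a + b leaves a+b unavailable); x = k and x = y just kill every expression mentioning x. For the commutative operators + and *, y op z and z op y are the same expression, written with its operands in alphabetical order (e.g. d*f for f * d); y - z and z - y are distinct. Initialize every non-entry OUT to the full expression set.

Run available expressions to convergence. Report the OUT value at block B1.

Answer: {a*d}

Derivation:
Fixpoint table:
  B0:   IN={}   OUT={}
  B1:   IN={}   OUT={a*d}
  B2:   IN={}   OUT={}
  B3:   IN={}   OUT={c*d}
  B4:   IN={c*d}   OUT={c*d, d-d}
  B5:   IN={c*d, d-d}   OUT={c*d, d-d}
  B6:   IN={c*d, d-d}   OUT={}
  B7:   IN={}   OUT={b+e}
  B8:   IN={b+e}   OUT={}

Merge at B1: IN[B1] = OUT[B0] = {}
Applying B1's transfer function to that IN value gives OUT[B1] (row B1 above).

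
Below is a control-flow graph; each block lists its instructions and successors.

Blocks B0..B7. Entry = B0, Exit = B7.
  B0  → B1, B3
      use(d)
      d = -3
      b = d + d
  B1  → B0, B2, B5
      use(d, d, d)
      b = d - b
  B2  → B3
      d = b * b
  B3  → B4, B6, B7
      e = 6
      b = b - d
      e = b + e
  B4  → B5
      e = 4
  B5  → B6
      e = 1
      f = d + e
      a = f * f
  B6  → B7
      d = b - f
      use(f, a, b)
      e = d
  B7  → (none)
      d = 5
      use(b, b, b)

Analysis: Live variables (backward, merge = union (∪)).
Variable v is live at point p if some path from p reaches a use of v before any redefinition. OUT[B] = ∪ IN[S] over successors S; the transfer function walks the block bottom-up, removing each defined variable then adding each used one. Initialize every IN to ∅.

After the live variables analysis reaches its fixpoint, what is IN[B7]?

Answer: {b}

Trace:
Fixpoint table:
  B0: | IN={a, d, f} | OUT={a, b, d, f}
  B1: | IN={a, b, d, f} | OUT={a, b, d, f}
  B2: | IN={a, b, f} | OUT={a, b, d, f}
  B3: | IN={a, b, d, f} | OUT={a, b, d, f}
  B4: | IN={b, d} | OUT={b, d}
  B5: | IN={b, d} | OUT={a, b, f}
  B6: | IN={a, b, f} | OUT={b}
  B7: | IN={b} | OUT={}

B7 is the boundary node: OUT[B7] = {}
Applying B7's transfer function to that OUT value gives IN[B7] (row B7 above).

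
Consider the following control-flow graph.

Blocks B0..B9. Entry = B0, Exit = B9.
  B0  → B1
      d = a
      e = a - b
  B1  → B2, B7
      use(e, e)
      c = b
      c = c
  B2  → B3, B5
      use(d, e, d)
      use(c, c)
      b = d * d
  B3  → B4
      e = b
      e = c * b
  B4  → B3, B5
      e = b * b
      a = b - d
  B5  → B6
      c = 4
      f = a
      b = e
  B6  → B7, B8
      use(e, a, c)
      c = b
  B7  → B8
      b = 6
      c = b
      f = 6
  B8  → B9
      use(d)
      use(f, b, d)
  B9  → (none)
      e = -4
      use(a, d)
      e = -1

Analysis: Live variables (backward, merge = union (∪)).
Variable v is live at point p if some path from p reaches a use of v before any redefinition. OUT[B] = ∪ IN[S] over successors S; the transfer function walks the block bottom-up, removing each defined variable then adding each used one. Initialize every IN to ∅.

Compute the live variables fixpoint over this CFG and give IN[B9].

Answer: {a, d}

Trace:
Fixpoint table:
  B0: | IN={a, b} | OUT={a, b, d, e}
  B1: | IN={a, b, d, e} | OUT={a, c, d, e}
  B2: | IN={a, c, d, e} | OUT={a, b, c, d, e}
  B3: | IN={b, c, d} | OUT={b, c, d}
  B4: | IN={b, c, d} | OUT={a, b, c, d, e}
  B5: | IN={a, d, e} | OUT={a, b, c, d, e, f}
  B6: | IN={a, b, c, d, e, f} | OUT={a, b, d, f}
  B7: | IN={a, d} | OUT={a, b, d, f}
  B8: | IN={a, b, d, f} | OUT={a, d}
  B9: | IN={a, d} | OUT={}

B9 is the boundary node: OUT[B9] = {}
Applying B9's transfer function to that OUT value gives IN[B9] (row B9 above).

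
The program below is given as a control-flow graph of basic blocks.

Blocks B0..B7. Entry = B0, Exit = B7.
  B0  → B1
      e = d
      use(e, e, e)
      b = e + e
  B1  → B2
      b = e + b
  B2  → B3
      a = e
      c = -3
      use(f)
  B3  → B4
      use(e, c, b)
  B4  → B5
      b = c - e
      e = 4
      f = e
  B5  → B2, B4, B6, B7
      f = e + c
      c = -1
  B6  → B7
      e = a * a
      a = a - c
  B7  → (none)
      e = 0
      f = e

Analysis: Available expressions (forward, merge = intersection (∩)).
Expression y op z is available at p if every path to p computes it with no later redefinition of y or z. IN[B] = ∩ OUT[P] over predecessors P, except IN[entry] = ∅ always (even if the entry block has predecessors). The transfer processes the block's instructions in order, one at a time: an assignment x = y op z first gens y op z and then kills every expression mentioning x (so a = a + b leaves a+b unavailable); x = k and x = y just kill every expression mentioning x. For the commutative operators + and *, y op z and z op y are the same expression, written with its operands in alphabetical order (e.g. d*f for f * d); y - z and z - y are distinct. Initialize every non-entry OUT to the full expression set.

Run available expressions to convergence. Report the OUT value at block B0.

Answer: {e+e}

Derivation:
Fixpoint table:
  B0:   IN={}   OUT={e+e}
  B1:   IN={e+e}   OUT={e+e}
  B2:   IN={}   OUT={}
  B3:   IN={}   OUT={}
  B4:   IN={}   OUT={}
  B5:   IN={}   OUT={}
  B6:   IN={}   OUT={}
  B7:   IN={}   OUT={}

B0 is the boundary node: IN[B0] = {}
Applying B0's transfer function to that IN value gives OUT[B0] (row B0 above).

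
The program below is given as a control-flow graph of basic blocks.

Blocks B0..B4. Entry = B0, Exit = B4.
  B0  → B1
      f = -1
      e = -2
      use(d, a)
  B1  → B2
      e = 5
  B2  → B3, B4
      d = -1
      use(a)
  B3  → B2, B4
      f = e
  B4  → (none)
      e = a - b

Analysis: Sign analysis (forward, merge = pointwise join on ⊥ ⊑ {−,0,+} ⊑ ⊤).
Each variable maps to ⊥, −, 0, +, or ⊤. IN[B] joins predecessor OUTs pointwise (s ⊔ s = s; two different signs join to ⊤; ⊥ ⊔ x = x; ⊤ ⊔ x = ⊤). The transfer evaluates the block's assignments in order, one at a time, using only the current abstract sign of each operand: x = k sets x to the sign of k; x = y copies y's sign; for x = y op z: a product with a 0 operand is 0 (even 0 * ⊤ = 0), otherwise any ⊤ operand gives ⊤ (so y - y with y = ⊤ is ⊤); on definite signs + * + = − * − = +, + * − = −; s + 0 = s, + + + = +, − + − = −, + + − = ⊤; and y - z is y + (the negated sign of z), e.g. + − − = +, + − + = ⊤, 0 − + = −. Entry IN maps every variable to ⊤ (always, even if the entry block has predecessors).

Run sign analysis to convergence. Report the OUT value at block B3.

Answer: {a: ⊤, b: ⊤, c: ⊤, d: -, e: +, f: +}

Working:
Per-block solution:
  B0: | IN=(all ⊤) | OUT={e:-, f:-; rest ⊤}
  B1: | IN={e:-, f:-; rest ⊤} | OUT={e:+, f:-; rest ⊤}
  B2: | IN={e:+; rest ⊤} | OUT={d:-, e:+; rest ⊤}
  B3: | IN={d:-, e:+; rest ⊤} | OUT={d:-, e:+, f:+; rest ⊤}
  B4: | IN={d:-, e:+; rest ⊤} | OUT={d:-; rest ⊤}

Merge at B3: IN[B3] = OUT[B2] = {a: ⊤, b: ⊤, c: ⊤, d: -, e: +, f: ⊤}
Applying B3's transfer function to that IN value gives OUT[B3] (row B3 above).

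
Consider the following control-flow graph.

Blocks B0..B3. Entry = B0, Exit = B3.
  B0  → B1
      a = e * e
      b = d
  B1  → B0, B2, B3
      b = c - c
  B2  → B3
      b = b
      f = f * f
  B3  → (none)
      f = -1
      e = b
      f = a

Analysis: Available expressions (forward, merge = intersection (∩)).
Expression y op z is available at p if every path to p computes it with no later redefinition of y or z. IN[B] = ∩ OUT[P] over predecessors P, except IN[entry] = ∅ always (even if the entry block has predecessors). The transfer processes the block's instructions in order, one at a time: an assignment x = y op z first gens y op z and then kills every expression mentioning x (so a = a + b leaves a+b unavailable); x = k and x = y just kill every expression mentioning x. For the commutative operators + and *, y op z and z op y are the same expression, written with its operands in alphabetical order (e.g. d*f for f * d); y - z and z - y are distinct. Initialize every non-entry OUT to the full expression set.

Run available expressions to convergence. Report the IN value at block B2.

Answer: {c-c, e*e}

Trace:
Converged values:
  B0: | IN={} | OUT={e*e}
  B1: | IN={e*e} | OUT={c-c, e*e}
  B2: | IN={c-c, e*e} | OUT={c-c, e*e}
  B3: | IN={c-c, e*e} | OUT={c-c}

Merge at B2: IN[B2] = OUT[B1] = {c-c, e*e}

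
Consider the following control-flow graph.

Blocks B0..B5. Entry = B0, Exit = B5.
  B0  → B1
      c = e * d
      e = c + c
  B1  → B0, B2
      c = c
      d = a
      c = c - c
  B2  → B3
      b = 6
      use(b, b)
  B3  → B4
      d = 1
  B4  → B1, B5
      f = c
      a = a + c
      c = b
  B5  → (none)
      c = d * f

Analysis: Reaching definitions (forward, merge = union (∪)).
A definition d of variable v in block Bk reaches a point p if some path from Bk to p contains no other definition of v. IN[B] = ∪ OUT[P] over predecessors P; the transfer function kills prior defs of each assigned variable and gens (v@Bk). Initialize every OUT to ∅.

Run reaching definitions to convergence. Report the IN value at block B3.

Answer: {a@B4, b@B2, c@B1, d@B1, e@B0, f@B4}

Working:
Per-block solution:
  B0: | IN={a@B4, b@B2, c@B1, d@B1, e@B0, f@B4} | OUT={a@B4, b@B2, c@B0, d@B1, e@B0, f@B4}
  B1: | IN={a@B4, b@B2, c@B0, c@B4, d@B1, d@B3, e@B0, f@B4} | OUT={a@B4, b@B2, c@B1, d@B1, e@B0, f@B4}
  B2: | IN={a@B4, b@B2, c@B1, d@B1, e@B0, f@B4} | OUT={a@B4, b@B2, c@B1, d@B1, e@B0, f@B4}
  B3: | IN={a@B4, b@B2, c@B1, d@B1, e@B0, f@B4} | OUT={a@B4, b@B2, c@B1, d@B3, e@B0, f@B4}
  B4: | IN={a@B4, b@B2, c@B1, d@B3, e@B0, f@B4} | OUT={a@B4, b@B2, c@B4, d@B3, e@B0, f@B4}
  B5: | IN={a@B4, b@B2, c@B4, d@B3, e@B0, f@B4} | OUT={a@B4, b@B2, c@B5, d@B3, e@B0, f@B4}

Merge at B3: IN[B3] = OUT[B2] = {a@B4, b@B2, c@B1, d@B1, e@B0, f@B4}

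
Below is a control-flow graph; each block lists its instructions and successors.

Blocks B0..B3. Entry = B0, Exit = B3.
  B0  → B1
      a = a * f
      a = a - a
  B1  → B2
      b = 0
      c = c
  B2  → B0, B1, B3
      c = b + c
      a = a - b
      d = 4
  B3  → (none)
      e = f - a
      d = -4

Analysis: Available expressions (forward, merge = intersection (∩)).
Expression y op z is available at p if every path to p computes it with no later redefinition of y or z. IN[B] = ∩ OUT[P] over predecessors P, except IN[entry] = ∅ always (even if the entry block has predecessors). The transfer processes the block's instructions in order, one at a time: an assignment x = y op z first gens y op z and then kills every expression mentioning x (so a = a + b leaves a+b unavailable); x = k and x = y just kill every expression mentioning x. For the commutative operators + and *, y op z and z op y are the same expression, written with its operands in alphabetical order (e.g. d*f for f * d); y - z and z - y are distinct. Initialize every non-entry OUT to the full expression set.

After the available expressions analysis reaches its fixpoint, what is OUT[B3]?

Answer: {f-a}

Derivation:
Fixpoint table:
  B0:  IN={}  OUT={}
  B1:  IN={}  OUT={}
  B2:  IN={}  OUT={}
  B3:  IN={}  OUT={f-a}

Merge at B3: IN[B3] = OUT[B2] = {}
Applying B3's transfer function to that IN value gives OUT[B3] (row B3 above).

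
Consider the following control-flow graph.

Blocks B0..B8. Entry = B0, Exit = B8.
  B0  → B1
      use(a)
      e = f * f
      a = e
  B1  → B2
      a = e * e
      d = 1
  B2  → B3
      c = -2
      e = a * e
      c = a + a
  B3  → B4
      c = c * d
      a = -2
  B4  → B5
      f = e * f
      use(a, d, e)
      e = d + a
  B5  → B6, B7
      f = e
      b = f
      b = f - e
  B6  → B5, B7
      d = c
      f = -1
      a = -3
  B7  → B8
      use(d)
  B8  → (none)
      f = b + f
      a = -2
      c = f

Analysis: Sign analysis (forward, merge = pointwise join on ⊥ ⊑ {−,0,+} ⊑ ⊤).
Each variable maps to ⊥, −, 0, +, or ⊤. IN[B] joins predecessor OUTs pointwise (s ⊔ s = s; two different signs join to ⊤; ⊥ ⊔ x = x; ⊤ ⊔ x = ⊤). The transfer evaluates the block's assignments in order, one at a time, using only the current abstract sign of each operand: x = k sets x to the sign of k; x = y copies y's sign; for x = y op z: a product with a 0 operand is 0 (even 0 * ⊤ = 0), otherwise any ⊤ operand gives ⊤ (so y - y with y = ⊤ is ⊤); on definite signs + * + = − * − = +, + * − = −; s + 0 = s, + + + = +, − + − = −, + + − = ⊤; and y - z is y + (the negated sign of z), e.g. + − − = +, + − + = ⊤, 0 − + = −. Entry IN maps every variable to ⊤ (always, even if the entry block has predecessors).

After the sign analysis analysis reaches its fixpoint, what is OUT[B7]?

Converged values:
  B0:   IN=(all ⊤)   OUT=(all ⊤)
  B1:   IN=(all ⊤)   OUT={d:+; rest ⊤}
  B2:   IN={d:+; rest ⊤}   OUT={d:+; rest ⊤}
  B3:   IN={d:+; rest ⊤}   OUT={a:-, d:+; rest ⊤}
  B4:   IN={a:-, d:+; rest ⊤}   OUT={a:-, d:+; rest ⊤}
  B5:   IN={a:-; rest ⊤}   OUT={a:-; rest ⊤}
  B6:   IN={a:-; rest ⊤}   OUT={a:-, f:-; rest ⊤}
  B7:   IN={a:-; rest ⊤}   OUT={a:-; rest ⊤}
  B8:   IN={a:-; rest ⊤}   OUT={a:-; rest ⊤}

Merge at B7: IN[B7] = OUT[B5] ⊔ OUT[B6] = {a: -, b: ⊤, c: ⊤, d: ⊤, e: ⊤, f: ⊤}
Applying B7's transfer function to that IN value gives OUT[B7] (row B7 above).

Answer: {a: -, b: ⊤, c: ⊤, d: ⊤, e: ⊤, f: ⊤}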